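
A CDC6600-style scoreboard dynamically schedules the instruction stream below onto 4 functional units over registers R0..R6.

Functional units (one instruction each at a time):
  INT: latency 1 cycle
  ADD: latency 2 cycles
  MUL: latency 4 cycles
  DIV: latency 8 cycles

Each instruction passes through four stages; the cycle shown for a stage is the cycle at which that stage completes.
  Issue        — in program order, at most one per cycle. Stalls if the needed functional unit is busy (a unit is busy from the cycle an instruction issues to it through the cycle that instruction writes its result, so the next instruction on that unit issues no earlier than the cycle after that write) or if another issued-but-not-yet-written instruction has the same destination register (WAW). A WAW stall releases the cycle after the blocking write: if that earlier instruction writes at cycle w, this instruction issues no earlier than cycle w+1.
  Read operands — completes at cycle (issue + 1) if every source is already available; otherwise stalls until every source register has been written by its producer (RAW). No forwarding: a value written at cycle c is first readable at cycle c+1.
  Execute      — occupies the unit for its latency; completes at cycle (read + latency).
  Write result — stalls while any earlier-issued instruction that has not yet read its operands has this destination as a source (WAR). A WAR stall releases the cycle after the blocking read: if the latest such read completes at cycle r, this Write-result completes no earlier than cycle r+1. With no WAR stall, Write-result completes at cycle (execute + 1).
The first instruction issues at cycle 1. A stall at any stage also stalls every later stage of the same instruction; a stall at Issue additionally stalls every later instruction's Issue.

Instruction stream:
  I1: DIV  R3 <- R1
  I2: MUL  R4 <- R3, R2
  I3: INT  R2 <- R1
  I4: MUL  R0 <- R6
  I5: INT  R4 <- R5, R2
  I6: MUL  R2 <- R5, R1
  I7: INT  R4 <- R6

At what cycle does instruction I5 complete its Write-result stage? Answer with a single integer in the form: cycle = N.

cycle = 22

cycle 1: I1 issues→DIV
cycle 2: I1 reads, I2 issues→MUL
cycle 3: I3 issues→INT
cycle 4: I3 reads
cycle 5: I3 exec-done
cycle 10: I1 exec-done
cycle 11: I1 writes R3
cycle 12: I2 reads
cycle 13: I3 writes R2
cycle 16: I2 exec-done
cycle 17: I2 writes R4
cycle 18: I4 issues→MUL
cycle 19: I4 reads, I5 issues→INT
cycle 20: I5 reads
cycle 21: I5 exec-done
cycle 22: I5 writes R4
cycle 23: I4 exec-done
cycle 24: I4 writes R0
cycle 25: I6 issues→MUL
cycle 26: I6 reads, I7 issues→INT
cycle 27: I7 reads
cycle 28: I7 exec-done
cycle 29: I7 writes R4
cycle 30: I6 exec-done
cycle 31: I6 writes R2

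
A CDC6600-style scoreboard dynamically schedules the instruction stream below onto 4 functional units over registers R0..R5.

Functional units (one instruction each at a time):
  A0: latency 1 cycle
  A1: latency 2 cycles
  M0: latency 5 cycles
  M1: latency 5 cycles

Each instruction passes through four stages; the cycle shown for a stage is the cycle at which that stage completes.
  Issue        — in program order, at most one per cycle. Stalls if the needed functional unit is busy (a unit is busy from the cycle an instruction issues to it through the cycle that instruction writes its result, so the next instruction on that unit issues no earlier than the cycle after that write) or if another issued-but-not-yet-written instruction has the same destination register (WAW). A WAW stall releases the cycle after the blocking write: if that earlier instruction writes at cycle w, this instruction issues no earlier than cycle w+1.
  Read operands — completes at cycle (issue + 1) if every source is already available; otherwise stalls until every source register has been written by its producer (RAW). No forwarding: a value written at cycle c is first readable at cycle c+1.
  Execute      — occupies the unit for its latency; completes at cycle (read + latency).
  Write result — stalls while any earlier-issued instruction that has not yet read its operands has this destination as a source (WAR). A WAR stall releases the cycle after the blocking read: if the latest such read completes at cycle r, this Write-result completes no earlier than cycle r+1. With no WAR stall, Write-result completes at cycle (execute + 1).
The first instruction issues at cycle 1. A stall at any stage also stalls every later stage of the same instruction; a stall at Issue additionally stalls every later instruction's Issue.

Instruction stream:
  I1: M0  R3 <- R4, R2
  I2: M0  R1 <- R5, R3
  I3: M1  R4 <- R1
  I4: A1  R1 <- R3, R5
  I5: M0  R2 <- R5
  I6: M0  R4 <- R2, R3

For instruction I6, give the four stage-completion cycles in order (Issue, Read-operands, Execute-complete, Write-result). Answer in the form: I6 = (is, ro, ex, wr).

1) issue 1, read 2, done 7, write 8
2) issue 9, read 10, done 15, write 16  <struct: M0 busy until I1 writes@8>
3) issue 10, read 17, done 22, write 23  <RAW R1: wait I2 write@16>
4) issue 17, read 18, done 20, write 21  <WAW R1: wait I2 write@16>
5) issue 18, read 19, done 24, write 25
6) issue 26, read 27, done 32, write 33  <struct: M0 busy until I5 writes@25>

I6 = (26, 27, 32, 33)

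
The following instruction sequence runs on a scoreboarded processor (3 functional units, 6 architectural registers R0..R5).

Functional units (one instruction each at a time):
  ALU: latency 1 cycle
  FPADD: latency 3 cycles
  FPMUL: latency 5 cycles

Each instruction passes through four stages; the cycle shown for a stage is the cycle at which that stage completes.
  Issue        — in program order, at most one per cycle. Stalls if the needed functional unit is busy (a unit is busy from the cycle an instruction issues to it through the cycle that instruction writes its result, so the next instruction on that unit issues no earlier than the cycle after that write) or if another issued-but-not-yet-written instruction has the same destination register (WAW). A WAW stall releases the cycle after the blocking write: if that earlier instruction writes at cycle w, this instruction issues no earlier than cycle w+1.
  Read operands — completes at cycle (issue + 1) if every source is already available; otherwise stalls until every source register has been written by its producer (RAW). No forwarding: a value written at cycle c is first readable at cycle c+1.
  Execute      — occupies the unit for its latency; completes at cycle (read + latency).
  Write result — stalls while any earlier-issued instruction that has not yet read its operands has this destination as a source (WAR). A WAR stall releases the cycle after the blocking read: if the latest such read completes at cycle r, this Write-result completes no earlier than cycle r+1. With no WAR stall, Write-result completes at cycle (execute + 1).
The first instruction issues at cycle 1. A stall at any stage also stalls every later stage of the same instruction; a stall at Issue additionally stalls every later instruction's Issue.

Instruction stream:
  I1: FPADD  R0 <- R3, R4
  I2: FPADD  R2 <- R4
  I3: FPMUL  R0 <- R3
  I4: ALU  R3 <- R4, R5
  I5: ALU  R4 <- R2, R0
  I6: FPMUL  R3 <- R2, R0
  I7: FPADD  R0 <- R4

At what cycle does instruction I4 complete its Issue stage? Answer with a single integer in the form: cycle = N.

cycle = 9

  I1 | 1 | 2 | 5 | 6
  I2 | 7 | 8 | 11 | 12   struct: FPADD busy until I1 writes@6
  I3 | 8 | 9 | 14 | 15
  I4 | 9 | 10 | 11 | 12
  I5 | 13 | 16 | 17 | 18   struct: ALU busy until I4 writes@12 · RAW R0: wait I3 write@15
  I6 | 16 | 17 | 22 | 23   struct: FPMUL busy until I3 writes@15
  I7 | 17 | 19 | 22 | 23   RAW R4: wait I5 write@18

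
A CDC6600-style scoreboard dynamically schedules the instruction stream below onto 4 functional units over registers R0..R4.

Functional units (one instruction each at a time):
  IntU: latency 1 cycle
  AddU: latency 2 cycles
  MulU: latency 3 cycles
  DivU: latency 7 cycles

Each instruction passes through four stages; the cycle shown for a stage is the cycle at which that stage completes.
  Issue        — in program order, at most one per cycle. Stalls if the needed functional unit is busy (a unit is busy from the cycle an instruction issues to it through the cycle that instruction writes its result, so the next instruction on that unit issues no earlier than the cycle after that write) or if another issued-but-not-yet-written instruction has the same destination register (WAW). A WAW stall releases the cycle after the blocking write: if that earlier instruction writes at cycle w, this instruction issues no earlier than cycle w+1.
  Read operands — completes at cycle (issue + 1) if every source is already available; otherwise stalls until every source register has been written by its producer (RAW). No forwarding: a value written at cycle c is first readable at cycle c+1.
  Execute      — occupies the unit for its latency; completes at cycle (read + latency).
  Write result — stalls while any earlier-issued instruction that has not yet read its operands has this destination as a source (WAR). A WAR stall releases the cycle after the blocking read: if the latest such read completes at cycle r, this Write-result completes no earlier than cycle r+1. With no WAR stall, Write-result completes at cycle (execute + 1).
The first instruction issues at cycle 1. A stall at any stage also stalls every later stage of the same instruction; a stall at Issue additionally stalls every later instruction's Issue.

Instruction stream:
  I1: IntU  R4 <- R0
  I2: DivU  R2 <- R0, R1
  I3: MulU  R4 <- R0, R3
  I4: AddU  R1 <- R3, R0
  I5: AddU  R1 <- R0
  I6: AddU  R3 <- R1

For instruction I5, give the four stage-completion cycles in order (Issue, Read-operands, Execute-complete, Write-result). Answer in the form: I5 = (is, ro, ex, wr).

1) issue 1, read 2, done 3, write 4
2) issue 2, read 3, done 10, write 11
3) issue 5, read 6, done 9, write 10  <WAW R4: wait I1 write@4>
4) issue 6, read 7, done 9, write 10
5) issue 11, read 12, done 14, write 15  <struct: AddU busy until I4 writes@10>
6) issue 16, read 17, done 19, write 20  <struct: AddU busy until I5 writes@15>

I5 = (11, 12, 14, 15)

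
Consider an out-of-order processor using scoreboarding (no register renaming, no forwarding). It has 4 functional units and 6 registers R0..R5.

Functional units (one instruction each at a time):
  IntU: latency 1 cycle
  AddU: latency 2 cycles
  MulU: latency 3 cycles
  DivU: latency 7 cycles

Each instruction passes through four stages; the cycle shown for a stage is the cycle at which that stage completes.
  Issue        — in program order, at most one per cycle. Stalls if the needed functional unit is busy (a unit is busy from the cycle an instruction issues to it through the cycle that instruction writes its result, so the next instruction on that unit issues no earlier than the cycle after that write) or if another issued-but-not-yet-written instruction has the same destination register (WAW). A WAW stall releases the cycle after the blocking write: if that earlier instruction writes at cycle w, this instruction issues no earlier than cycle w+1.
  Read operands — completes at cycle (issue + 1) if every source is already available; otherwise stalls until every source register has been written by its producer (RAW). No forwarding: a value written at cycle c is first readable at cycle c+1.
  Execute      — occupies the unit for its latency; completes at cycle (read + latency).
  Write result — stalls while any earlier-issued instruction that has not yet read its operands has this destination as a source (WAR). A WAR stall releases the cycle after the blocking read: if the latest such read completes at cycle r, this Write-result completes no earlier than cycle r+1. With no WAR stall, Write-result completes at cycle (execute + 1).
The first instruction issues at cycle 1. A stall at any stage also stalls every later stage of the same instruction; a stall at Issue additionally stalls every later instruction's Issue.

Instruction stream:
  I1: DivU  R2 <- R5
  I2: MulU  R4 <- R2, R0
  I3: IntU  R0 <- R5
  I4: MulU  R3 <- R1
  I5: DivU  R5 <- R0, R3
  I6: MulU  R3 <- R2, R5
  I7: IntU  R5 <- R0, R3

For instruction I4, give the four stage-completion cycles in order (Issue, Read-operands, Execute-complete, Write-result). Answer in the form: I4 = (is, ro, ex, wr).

I4 = (16, 17, 20, 21)

[I1] 1/2/9/10
[I2] 2/11/14/15  (RAW R2: wait I1 write@10)
[I3] 3/4/5/12  (WAR R0: wait I2 read@11)
[I4] 16/17/20/21  (struct: MulU busy until I2 writes@15)
[I5] 17/22/29/30  (RAW R3: wait I4 write@21)
[I6] 22/31/34/35  (struct: MulU busy until I4 writes@21; RAW R5: wait I5 write@30)
[I7] 31/36/37/38  (WAW R5: wait I5 write@30; RAW R3: wait I6 write@35)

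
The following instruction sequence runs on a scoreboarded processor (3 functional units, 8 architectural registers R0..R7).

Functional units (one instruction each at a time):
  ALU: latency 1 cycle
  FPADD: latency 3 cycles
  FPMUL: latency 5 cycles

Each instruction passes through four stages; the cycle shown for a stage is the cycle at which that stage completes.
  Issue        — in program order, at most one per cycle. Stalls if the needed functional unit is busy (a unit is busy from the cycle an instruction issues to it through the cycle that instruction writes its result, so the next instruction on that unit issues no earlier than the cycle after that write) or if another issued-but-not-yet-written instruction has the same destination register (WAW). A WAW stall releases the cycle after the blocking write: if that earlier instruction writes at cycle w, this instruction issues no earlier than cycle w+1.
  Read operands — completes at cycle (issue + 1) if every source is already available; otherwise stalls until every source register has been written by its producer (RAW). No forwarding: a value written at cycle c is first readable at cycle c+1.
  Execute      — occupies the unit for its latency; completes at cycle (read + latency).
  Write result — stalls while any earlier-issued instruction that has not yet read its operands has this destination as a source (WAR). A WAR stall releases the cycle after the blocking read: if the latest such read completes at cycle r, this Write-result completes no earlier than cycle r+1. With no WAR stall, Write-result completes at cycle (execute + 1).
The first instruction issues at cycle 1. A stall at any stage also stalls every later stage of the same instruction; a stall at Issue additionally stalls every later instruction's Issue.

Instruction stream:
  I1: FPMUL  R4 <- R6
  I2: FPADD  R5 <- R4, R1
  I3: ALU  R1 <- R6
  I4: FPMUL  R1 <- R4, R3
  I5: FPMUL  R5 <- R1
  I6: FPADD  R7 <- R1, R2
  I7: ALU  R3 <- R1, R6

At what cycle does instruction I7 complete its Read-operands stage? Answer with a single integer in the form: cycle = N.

c1: I1→FPMUL
c2: I1 RO | I2→FPADD
c3: I3→ALU
c4: I3 RO
c5: I3 EX
c7: I1 EX
c8: I1 WR R4
c9: I2 RO
c10: I3 WR R1
c11: I4→FPMUL
c12: I2 EX | I4 RO
c13: I2 WR R5
c17: I4 EX
c18: I4 WR R1
c19: I5→FPMUL
c20: I5 RO | I6→FPADD
c21: I6 RO | I7→ALU
c22: I7 RO
c23: I7 EX
c24: I6 EX | I7 WR R3
c25: I5 EX | I6 WR R7
c26: I5 WR R5

cycle = 22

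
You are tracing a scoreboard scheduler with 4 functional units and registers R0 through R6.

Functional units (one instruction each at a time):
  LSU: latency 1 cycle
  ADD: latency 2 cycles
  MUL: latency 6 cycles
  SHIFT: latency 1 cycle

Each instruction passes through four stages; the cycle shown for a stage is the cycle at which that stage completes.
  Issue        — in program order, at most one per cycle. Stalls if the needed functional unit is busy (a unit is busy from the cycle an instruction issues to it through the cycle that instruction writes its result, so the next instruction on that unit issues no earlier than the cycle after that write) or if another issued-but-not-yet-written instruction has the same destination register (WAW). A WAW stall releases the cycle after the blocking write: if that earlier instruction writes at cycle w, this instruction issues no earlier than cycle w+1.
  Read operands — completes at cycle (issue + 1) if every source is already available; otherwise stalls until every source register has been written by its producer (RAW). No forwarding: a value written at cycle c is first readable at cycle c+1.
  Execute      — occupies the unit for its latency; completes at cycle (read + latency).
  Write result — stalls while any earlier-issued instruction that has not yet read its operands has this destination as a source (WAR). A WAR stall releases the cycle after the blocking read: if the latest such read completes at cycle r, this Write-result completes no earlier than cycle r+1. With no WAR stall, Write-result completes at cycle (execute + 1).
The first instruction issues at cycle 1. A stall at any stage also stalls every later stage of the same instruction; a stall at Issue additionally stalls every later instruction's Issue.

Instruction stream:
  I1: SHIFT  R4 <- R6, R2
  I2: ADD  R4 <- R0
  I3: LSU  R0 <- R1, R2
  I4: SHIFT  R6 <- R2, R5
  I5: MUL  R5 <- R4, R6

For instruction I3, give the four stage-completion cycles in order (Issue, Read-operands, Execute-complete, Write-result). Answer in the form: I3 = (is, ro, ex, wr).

  I1 | 1 | 2 | 3 | 4
  I2 | 5 | 6 | 8 | 9   WAW R4: wait I1 write@4
  I3 | 6 | 7 | 8 | 9
  I4 | 7 | 8 | 9 | 10
  I5 | 8 | 11 | 17 | 18   RAW R6: wait I4 write@10

I3 = (6, 7, 8, 9)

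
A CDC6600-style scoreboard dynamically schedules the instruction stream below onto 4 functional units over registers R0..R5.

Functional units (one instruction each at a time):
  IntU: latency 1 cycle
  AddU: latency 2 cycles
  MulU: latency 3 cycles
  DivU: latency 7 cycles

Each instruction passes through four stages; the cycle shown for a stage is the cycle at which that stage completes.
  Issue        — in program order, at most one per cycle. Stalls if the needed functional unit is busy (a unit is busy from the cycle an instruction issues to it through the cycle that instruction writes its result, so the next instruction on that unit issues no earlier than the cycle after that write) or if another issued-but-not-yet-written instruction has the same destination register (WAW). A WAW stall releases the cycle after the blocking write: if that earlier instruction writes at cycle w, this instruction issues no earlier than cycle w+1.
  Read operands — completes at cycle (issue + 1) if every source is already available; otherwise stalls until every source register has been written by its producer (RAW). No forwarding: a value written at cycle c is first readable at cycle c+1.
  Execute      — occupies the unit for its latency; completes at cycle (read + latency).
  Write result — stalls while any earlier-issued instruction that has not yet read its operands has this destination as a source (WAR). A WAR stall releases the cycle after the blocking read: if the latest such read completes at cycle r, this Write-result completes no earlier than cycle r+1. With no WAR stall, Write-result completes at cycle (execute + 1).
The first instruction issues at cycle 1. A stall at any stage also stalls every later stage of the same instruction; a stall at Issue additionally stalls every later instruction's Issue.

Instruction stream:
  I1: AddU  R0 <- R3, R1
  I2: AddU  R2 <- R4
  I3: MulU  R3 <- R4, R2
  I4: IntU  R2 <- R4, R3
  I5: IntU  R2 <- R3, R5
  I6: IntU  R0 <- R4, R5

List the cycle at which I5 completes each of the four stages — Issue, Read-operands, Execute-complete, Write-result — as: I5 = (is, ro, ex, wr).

I5 = (19, 20, 21, 22)

[I1] 1/2/4/5
[I2] 6/7/9/10  (struct: AddU busy until I1 writes@5)
[I3] 7/11/14/15  (RAW R2: wait I2 write@10)
[I4] 11/16/17/18  (WAW R2: wait I2 write@10; RAW R3: wait I3 write@15)
[I5] 19/20/21/22  (struct: IntU busy until I4 writes@18)
[I6] 23/24/25/26  (struct: IntU busy until I5 writes@22)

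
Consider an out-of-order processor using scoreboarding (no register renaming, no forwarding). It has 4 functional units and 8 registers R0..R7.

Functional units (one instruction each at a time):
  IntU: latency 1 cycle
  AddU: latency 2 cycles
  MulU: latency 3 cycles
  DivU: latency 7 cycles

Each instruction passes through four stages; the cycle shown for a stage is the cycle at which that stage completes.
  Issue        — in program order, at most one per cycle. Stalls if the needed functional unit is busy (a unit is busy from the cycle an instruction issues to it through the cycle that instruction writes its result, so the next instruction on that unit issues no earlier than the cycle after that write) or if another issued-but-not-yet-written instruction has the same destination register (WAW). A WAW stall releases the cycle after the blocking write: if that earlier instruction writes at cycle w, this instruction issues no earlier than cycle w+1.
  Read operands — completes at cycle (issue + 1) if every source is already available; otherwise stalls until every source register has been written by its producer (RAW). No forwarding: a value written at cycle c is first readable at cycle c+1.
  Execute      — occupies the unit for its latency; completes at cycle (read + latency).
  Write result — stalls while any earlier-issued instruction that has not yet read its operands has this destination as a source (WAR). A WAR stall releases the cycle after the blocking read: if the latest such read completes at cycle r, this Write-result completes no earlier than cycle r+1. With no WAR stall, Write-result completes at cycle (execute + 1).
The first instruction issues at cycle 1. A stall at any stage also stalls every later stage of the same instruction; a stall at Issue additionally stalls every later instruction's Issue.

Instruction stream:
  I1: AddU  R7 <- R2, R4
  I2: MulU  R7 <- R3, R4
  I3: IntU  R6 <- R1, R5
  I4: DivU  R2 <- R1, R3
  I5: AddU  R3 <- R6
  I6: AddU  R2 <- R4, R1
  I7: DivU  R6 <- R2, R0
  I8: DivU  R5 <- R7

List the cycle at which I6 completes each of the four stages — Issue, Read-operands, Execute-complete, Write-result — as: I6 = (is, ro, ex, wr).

[1] I1 dispatched to AddU
[2] I1 operands ready
[4] I1 complete
[5] R7←I1
[6] I2 dispatched to MulU
[7] I2 operands ready | I3 dispatched to IntU
[8] I3 operands ready | I4 dispatched to DivU
[9] I3 complete | I4 operands ready | I5 dispatched to AddU
[10] I2 complete | R6←I3
[11] R7←I2 | I5 operands ready
[13] I5 complete
[14] R3←I5
[16] I4 complete
[17] R2←I4
[18] I6 dispatched to AddU
[19] I6 operands ready | I7 dispatched to DivU
[21] I6 complete
[22] R2←I6
[23] I7 operands ready
[30] I7 complete
[31] R6←I7
[32] I8 dispatched to DivU
[33] I8 operands ready
[40] I8 complete
[41] R5←I8

I6 = (18, 19, 21, 22)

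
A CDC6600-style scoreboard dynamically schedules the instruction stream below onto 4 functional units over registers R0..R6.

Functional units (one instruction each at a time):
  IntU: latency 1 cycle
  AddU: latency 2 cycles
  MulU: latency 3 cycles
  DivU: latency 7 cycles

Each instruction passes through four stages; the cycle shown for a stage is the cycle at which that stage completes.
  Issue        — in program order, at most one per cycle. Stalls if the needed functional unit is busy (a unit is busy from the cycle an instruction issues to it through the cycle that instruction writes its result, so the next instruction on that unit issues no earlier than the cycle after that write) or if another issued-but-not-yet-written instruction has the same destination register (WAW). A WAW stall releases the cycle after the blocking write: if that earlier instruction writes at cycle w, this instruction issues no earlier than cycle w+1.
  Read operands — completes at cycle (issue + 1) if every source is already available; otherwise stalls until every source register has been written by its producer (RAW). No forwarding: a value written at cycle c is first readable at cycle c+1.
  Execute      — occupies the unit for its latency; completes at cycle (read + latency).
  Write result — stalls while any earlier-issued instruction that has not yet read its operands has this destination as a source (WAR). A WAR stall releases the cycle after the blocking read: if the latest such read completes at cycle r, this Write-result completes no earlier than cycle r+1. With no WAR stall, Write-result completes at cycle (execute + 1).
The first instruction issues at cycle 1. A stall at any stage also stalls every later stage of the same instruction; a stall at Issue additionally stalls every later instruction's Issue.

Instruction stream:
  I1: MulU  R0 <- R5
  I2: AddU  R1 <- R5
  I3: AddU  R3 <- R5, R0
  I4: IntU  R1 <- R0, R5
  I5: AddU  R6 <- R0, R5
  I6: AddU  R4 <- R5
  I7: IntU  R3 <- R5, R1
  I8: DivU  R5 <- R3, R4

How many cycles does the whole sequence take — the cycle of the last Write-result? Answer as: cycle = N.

I1 -> (1, 2, 5, 6)
I2 -> (2, 3, 5, 6)
I3 -> (7, 8, 10, 11)  // struct: AddU busy until I2 writes@6
I4 -> (8, 9, 10, 11)
I5 -> (12, 13, 15, 16)  // struct: AddU busy until I3 writes@11
I6 -> (17, 18, 20, 21)  // struct: AddU busy until I5 writes@16
I7 -> (18, 19, 20, 21)
I8 -> (19, 22, 29, 30)  // RAW R3: wait I7 write@21, RAW R4: wait I6 write@21

cycle = 30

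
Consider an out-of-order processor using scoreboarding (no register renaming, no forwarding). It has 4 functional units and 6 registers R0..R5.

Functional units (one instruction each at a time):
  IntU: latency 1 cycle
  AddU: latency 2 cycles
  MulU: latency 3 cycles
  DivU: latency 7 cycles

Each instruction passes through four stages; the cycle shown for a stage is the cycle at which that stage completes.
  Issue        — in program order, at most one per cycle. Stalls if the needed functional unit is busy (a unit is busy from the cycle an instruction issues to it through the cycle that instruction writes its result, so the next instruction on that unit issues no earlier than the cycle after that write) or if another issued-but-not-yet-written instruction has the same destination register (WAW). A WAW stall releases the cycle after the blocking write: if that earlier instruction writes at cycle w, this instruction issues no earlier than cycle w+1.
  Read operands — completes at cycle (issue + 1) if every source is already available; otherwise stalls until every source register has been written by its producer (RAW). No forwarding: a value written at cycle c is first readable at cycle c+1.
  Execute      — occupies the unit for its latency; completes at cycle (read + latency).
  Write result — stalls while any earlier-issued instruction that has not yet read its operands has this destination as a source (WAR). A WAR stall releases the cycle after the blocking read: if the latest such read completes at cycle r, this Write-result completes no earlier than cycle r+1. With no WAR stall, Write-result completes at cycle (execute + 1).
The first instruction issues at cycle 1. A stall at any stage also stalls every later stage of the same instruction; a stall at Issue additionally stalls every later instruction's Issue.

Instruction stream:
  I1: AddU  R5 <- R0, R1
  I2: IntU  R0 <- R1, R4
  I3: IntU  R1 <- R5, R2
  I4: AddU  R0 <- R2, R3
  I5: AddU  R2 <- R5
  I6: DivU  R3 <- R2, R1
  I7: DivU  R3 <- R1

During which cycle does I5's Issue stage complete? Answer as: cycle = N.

cycle = 12

t=1  issue I1 (AddU)
t=2  I1 read-ops · issue I2 (IntU)
t=3  I2 read-ops
t=4  I1 finished on AddU · I2 finished on IntU
t=5  I1→R5 · I2→R0
t=6  issue I3 (IntU)
t=7  I3 read-ops · issue I4 (AddU)
t=8  I3 finished on IntU · I4 read-ops
t=9  I3→R1
t=10  I4 finished on AddU
t=11  I4→R0
t=12  issue I5 (AddU)
t=13  I5 read-ops · issue I6 (DivU)
t=15  I5 finished on AddU
t=16  I5→R2
t=17  I6 read-ops
t=24  I6 finished on DivU
t=25  I6→R3
t=26  issue I7 (DivU)
t=27  I7 read-ops
t=34  I7 finished on DivU
t=35  I7→R3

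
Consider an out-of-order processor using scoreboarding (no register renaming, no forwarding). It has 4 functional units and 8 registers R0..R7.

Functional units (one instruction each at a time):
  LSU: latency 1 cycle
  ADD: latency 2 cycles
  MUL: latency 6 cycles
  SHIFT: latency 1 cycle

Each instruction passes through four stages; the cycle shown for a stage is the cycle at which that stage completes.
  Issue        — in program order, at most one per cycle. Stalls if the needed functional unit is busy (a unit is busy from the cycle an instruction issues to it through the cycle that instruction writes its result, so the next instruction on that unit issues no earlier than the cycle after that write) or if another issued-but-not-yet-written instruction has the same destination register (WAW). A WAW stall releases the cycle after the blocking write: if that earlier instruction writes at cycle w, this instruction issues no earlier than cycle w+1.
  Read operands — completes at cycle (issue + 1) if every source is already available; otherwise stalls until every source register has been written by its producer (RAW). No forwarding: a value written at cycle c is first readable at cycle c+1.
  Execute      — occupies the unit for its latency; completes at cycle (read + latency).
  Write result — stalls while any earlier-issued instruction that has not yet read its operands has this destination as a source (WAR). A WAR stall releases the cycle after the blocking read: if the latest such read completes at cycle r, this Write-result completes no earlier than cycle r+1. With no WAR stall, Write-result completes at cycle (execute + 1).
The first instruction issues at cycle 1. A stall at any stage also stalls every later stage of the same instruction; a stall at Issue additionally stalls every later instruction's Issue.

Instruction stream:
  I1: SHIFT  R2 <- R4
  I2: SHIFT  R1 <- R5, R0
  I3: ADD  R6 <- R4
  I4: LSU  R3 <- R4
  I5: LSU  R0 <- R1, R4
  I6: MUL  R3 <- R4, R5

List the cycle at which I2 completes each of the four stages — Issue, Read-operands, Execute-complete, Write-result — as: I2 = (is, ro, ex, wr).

I2 = (5, 6, 7, 8)

c1: I1→SHIFT
c2: I1 RO
c3: I1 EX
c4: I1 WR R2
c5: I2→SHIFT
c6: I2 RO | I3→ADD
c7: I2 EX | I3 RO | I4→LSU
c8: I2 WR R1 | I4 RO
c9: I3 EX | I4 EX
c10: I3 WR R6 | I4 WR R3
c11: I5→LSU
c12: I5 RO | I6→MUL
c13: I5 EX | I6 RO
c14: I5 WR R0
c19: I6 EX
c20: I6 WR R3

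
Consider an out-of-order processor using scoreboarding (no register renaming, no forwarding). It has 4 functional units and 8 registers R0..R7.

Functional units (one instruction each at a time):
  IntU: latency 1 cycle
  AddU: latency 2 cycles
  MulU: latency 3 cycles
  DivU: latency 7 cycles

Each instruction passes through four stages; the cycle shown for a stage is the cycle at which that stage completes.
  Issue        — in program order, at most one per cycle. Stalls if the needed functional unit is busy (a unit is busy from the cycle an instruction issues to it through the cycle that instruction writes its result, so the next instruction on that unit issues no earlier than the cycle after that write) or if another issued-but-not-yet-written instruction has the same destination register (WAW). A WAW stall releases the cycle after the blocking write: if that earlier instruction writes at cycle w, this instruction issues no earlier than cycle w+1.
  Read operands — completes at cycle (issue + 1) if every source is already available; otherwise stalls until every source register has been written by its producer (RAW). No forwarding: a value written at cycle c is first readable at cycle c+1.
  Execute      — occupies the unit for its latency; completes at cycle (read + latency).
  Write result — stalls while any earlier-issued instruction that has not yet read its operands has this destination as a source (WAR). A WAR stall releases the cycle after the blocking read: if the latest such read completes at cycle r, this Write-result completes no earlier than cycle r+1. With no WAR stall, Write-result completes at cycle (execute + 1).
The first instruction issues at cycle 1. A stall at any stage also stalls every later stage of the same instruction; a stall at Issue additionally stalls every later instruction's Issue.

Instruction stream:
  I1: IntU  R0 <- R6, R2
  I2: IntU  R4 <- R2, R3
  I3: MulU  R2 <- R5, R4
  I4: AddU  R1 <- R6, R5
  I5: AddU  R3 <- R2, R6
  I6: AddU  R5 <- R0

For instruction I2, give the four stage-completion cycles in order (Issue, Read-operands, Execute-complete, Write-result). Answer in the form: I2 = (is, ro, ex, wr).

cycle 1: issue I1 (IntU)
cycle 2: I1 read-ops
cycle 3: I1 finished on IntU
cycle 4: I1→R0
cycle 5: issue I2 (IntU)
cycle 6: I2 read-ops; issue I3 (MulU)
cycle 7: I2 finished on IntU; issue I4 (AddU)
cycle 8: I2→R4; I4 read-ops
cycle 9: I3 read-ops
cycle 10: I4 finished on AddU
cycle 11: I4→R1
cycle 12: I3 finished on MulU; issue I5 (AddU)
cycle 13: I3→R2
cycle 14: I5 read-ops
cycle 16: I5 finished on AddU
cycle 17: I5→R3
cycle 18: issue I6 (AddU)
cycle 19: I6 read-ops
cycle 21: I6 finished on AddU
cycle 22: I6→R5

I2 = (5, 6, 7, 8)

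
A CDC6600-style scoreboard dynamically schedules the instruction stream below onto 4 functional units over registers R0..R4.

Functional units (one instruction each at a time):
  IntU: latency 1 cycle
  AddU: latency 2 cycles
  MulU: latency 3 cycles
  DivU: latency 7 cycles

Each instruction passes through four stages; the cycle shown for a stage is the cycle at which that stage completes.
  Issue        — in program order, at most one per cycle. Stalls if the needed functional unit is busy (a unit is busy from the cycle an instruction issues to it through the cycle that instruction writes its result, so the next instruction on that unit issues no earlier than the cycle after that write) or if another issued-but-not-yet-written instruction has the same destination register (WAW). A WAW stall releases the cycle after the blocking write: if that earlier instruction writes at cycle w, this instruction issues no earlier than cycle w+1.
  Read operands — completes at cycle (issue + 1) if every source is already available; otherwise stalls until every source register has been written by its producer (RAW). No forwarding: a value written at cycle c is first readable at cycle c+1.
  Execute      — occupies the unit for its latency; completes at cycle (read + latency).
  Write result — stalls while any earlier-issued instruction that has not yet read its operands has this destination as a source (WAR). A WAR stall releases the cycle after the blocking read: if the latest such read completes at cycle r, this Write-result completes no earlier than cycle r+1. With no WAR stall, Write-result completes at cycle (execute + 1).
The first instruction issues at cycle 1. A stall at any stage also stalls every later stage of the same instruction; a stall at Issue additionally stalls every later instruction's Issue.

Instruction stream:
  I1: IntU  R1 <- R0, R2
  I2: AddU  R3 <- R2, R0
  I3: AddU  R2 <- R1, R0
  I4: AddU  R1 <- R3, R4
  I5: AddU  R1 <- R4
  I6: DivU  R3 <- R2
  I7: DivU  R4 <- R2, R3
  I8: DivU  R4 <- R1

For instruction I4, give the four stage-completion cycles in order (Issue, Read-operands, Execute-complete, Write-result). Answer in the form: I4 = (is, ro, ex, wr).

I4 = (12, 13, 15, 16)

[1] I1 dispatched to IntU
[2] I1 operands ready; I2 dispatched to AddU
[3] I1 complete; I2 operands ready
[4] R1←I1
[5] I2 complete
[6] R3←I2
[7] I3 dispatched to AddU
[8] I3 operands ready
[10] I3 complete
[11] R2←I3
[12] I4 dispatched to AddU
[13] I4 operands ready
[15] I4 complete
[16] R1←I4
[17] I5 dispatched to AddU
[18] I5 operands ready; I6 dispatched to DivU
[19] I6 operands ready
[20] I5 complete
[21] R1←I5
[26] I6 complete
[27] R3←I6
[28] I7 dispatched to DivU
[29] I7 operands ready
[36] I7 complete
[37] R4←I7
[38] I8 dispatched to DivU
[39] I8 operands ready
[46] I8 complete
[47] R4←I8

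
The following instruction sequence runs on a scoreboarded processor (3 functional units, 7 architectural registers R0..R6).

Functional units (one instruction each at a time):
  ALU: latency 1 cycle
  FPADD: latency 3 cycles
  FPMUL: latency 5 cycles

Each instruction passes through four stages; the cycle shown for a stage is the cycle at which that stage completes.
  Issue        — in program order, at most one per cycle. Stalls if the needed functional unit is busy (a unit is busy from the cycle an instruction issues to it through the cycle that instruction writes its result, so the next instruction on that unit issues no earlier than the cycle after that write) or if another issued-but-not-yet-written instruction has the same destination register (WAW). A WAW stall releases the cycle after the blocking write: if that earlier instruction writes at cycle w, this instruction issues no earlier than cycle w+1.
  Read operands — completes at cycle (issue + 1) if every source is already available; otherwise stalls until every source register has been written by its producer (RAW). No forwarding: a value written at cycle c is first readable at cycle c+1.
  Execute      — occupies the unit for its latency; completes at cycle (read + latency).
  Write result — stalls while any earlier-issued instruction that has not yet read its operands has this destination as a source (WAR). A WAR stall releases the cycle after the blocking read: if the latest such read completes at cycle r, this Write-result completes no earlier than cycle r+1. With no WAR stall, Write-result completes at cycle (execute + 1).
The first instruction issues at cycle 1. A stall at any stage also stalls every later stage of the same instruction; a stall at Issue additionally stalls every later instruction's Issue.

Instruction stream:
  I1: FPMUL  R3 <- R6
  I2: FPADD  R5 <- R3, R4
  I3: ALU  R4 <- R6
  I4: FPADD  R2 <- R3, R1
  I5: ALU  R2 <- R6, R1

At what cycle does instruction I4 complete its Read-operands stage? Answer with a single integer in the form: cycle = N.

c1: I1→FPMUL
c2: I1 RO | I2→FPADD
c3: I3→ALU
c4: I3 RO
c5: I3 EX
c7: I1 EX
c8: I1 WR R3
c9: I2 RO
c10: I3 WR R4
c12: I2 EX
c13: I2 WR R5
c14: I4→FPADD
c15: I4 RO
c18: I4 EX
c19: I4 WR R2
c20: I5→ALU
c21: I5 RO
c22: I5 EX
c23: I5 WR R2

cycle = 15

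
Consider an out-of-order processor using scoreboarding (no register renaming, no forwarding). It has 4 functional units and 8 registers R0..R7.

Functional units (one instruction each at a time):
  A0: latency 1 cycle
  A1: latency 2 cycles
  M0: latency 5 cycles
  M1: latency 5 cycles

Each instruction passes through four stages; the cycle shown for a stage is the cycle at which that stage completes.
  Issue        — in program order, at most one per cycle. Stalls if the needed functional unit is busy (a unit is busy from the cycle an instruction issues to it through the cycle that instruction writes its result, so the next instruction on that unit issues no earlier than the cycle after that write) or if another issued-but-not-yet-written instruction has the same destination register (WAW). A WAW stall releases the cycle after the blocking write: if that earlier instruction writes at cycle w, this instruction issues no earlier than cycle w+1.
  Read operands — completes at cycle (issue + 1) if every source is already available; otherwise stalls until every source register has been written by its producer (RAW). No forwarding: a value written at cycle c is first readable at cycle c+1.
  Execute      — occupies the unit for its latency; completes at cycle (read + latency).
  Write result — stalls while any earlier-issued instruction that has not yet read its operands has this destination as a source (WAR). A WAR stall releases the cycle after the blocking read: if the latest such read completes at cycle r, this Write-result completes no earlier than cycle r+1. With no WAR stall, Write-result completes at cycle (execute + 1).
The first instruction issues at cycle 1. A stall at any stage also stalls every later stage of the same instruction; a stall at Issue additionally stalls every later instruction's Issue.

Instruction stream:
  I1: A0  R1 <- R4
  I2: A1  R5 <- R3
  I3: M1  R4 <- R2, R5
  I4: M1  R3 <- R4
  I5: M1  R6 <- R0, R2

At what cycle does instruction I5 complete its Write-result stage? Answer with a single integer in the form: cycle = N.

cycle = 29

[I1] 1/2/3/4
[I2] 2/3/5/6
[I3] 3/7/12/13  (RAW R5: wait I2 write@6)
[I4] 14/15/20/21  (struct: M1 busy until I3 writes@13)
[I5] 22/23/28/29  (struct: M1 busy until I4 writes@21)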